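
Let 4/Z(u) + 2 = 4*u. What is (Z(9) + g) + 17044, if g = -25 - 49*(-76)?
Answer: 352633/17 ≈ 20743.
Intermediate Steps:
Z(u) = 4/(-2 + 4*u)
g = 3699 (g = -25 + 3724 = 3699)
(Z(9) + g) + 17044 = (2/(-1 + 2*9) + 3699) + 17044 = (2/(-1 + 18) + 3699) + 17044 = (2/17 + 3699) + 17044 = 62885/17 + 17044 = 352633/17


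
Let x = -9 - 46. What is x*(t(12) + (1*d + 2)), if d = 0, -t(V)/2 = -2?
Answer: -330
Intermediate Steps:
t(V) = 4 (t(V) = -2*(-2) = 4)
x = -55
x*(t(12) + (1*d + 2)) = -55*(4 + (1*0 + 2)) = -55*(4 + (0 + 2)) = -55*(4 + 2) = -55*6 = -330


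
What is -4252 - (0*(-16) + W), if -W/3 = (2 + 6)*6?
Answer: -4108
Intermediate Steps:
W = -144 (W = -3*(2 + 6)*6 = -24*6 = -3*48 = -144)
-4252 - (0*(-16) + W) = -4252 - (0*(-16) - 144) = -4252 - (0 - 144) = -4252 - 1*(-144) = -4252 + 144 = -4108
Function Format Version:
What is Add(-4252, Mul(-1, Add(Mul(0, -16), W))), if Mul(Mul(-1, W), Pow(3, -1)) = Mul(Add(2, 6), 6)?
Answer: -4108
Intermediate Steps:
W = -144 (W = Mul(-3, Mul(Add(2, 6), 6)) = Mul(-3, Mul(8, 6)) = Mul(-3, 48) = -144)
Add(-4252, Mul(-1, Add(Mul(0, -16), W))) = Add(-4252, Mul(-1, Add(Mul(0, -16), -144))) = Add(-4252, Mul(-1, Add(0, -144))) = Add(-4252, Mul(-1, -144)) = Add(-4252, 144) = -4108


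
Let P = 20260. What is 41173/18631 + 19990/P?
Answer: 120659867/37746406 ≈ 3.1966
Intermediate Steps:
41173/18631 + 19990/P = 41173/18631 + 19990/20260 = 41173*(1/18631) + 19990*(1/20260) = 41173/18631 + 1999/2026 = 120659867/37746406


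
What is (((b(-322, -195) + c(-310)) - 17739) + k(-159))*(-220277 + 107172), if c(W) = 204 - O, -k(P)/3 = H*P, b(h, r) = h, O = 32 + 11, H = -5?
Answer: 2294334925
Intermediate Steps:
O = 43
k(P) = 15*P (k(P) = -(-15)*P = 15*P)
c(W) = 161 (c(W) = 204 - 1*43 = 204 - 43 = 161)
(((b(-322, -195) + c(-310)) - 17739) + k(-159))*(-220277 + 107172) = (((-322 + 161) - 17739) + 15*(-159))*(-220277 + 107172) = ((-161 - 17739) - 2385)*(-113105) = (-17900 - 2385)*(-113105) = -20285*(-113105) = 2294334925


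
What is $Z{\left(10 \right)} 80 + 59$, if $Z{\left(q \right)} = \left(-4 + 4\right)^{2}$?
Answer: $59$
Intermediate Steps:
$Z{\left(q \right)} = 0$ ($Z{\left(q \right)} = 0^{2} = 0$)
$Z{\left(10 \right)} 80 + 59 = 0 \cdot 80 + 59 = 0 + 59 = 59$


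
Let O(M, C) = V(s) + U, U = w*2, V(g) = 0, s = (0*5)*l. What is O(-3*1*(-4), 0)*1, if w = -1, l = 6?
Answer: -2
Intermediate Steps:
s = 0 (s = (0*5)*6 = 0*6 = 0)
U = -2 (U = -1*2 = -2)
O(M, C) = -2 (O(M, C) = 0 - 2 = -2)
O(-3*1*(-4), 0)*1 = -2*1 = -2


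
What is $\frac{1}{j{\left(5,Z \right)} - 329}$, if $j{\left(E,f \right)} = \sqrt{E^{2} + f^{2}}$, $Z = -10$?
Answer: $- \frac{329}{108116} - \frac{5 \sqrt{5}}{108116} \approx -0.0031464$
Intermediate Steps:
$\frac{1}{j{\left(5,Z \right)} - 329} = \frac{1}{\sqrt{5^{2} + \left(-10\right)^{2}} - 329} = \frac{1}{\sqrt{25 + 100} - 329} = \frac{1}{\sqrt{125} - 329} = \frac{1}{5 \sqrt{5} - 329} = \frac{1}{-329 + 5 \sqrt{5}}$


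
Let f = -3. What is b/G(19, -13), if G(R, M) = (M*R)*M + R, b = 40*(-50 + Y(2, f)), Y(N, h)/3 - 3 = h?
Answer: -200/323 ≈ -0.61919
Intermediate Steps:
Y(N, h) = 9 + 3*h
b = -2000 (b = 40*(-50 + (9 + 3*(-3))) = 40*(-50 + (9 - 9)) = 40*(-50 + 0) = 40*(-50) = -2000)
G(R, M) = R + R*M² (G(R, M) = R*M² + R = R + R*M²)
b/G(19, -13) = -2000*1/(19*(1 + (-13)²)) = -2000*1/(19*(1 + 169)) = -2000/(19*170) = -2000/3230 = -2000*1/3230 = -200/323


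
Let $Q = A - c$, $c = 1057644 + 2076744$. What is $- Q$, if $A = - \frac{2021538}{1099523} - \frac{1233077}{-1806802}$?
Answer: $\frac{6226841299388056253}{1986620355446} \approx 3.1344 \cdot 10^{6}$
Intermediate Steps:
$A = - \frac{2296722379205}{1986620355446}$ ($A = \left(-2021538\right) \frac{1}{1099523} - - \frac{1233077}{1806802} = - \frac{2021538}{1099523} + \frac{1233077}{1806802} = - \frac{2296722379205}{1986620355446} \approx -1.1561$)
$c = 3134388$
$Q = - \frac{6226841299388056253}{1986620355446}$ ($Q = - \frac{2296722379205}{1986620355446} - 3134388 = - \frac{6226841299388056253}{1986620355446} \approx -3.1344 \cdot 10^{6}$)
$- Q = \left(-1\right) \left(- \frac{6226841299388056253}{1986620355446}\right) = \frac{6226841299388056253}{1986620355446}$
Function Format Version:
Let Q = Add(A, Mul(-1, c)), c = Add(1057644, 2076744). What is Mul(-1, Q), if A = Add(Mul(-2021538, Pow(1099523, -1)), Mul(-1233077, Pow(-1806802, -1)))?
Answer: Rational(6226841299388056253, 1986620355446) ≈ 3.1344e+6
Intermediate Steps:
A = Rational(-2296722379205, 1986620355446) (A = Add(Mul(-2021538, Rational(1, 1099523)), Mul(-1233077, Rational(-1, 1806802))) = Add(Rational(-2021538, 1099523), Rational(1233077, 1806802)) = Rational(-2296722379205, 1986620355446) ≈ -1.1561)
c = 3134388
Q = Rational(-6226841299388056253, 1986620355446) (Q = Add(Rational(-2296722379205, 1986620355446), Mul(-1, 3134388)) = Add(Rational(-2296722379205, 1986620355446), -3134388) = Rational(-6226841299388056253, 1986620355446) ≈ -3.1344e+6)
Mul(-1, Q) = Mul(-1, Rational(-6226841299388056253, 1986620355446)) = Rational(6226841299388056253, 1986620355446)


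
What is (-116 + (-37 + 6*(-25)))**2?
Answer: 91809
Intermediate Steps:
(-116 + (-37 + 6*(-25)))**2 = (-116 + (-37 - 150))**2 = (-116 - 187)**2 = (-303)**2 = 91809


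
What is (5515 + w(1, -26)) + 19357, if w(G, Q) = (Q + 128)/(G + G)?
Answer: 24923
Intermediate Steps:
w(G, Q) = (128 + Q)/(2*G) (w(G, Q) = (128 + Q)/((2*G)) = (128 + Q)*(1/(2*G)) = (128 + Q)/(2*G))
(5515 + w(1, -26)) + 19357 = (5515 + (½)*(128 - 26)/1) + 19357 = (5515 + (½)*1*102) + 19357 = (5515 + 51) + 19357 = 5566 + 19357 = 24923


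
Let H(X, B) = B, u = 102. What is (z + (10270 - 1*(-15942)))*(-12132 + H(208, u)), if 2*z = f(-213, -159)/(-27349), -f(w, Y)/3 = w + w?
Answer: -8623962328470/27349 ≈ -3.1533e+8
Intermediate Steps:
f(w, Y) = -6*w (f(w, Y) = -3*(w + w) = -6*w)
z = -639/27349 (z = (-6*(-213)/(-27349))/2 = (1278*(-1/27349))/2 = (½)*(-1278/27349) = -639/27349 ≈ -0.023365)
(z + (10270 - 1*(-15942)))*(-12132 + H(208, u)) = (-639/27349 + (10270 - 1*(-15942)))*(-12132 + 102) = (-639/27349 + (10270 + 15942))*(-12030) = (-639/27349 + 26212)*(-12030) = (716871349/27349)*(-12030) = -8623962328470/27349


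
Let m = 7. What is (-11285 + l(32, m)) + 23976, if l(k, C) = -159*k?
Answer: 7603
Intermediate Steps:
(-11285 + l(32, m)) + 23976 = (-11285 - 159*32) + 23976 = (-11285 - 5088) + 23976 = -16373 + 23976 = 7603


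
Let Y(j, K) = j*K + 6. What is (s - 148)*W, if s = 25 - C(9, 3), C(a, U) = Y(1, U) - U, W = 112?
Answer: -14448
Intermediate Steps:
Y(j, K) = 6 + K*j (Y(j, K) = K*j + 6 = 6 + K*j)
C(a, U) = 6 (C(a, U) = (6 + U*1) - U = (6 + U) - U = 6)
s = 19 (s = 25 - 1*6 = 25 - 6 = 19)
(s - 148)*W = (19 - 148)*112 = -129*112 = -14448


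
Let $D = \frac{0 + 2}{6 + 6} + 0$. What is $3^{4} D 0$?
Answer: $0$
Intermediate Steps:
$D = \frac{1}{6}$ ($D = \frac{2}{12} + 0 = 2 \cdot \frac{1}{12} + 0 = \frac{1}{6} + 0 = \frac{1}{6} \approx 0.16667$)
$3^{4} D 0 = 3^{4} \cdot \frac{1}{6} \cdot 0 = 81 \cdot \frac{1}{6} \cdot 0 = \frac{27}{2} \cdot 0 = 0$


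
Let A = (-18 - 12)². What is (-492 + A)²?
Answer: 166464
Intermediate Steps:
A = 900 (A = (-30)² = 900)
(-492 + A)² = (-492 + 900)² = 408² = 166464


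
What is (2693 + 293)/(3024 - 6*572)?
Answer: -1493/204 ≈ -7.3186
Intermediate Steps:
(2693 + 293)/(3024 - 6*572) = 2986/(3024 - 3432) = 2986/(-408) = 2986*(-1/408) = -1493/204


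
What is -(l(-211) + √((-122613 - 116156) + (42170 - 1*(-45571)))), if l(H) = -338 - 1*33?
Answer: 371 - 2*I*√37757 ≈ 371.0 - 388.62*I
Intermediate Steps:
l(H) = -371 (l(H) = -338 - 33 = -371)
-(l(-211) + √((-122613 - 116156) + (42170 - 1*(-45571)))) = -(-371 + √((-122613 - 116156) + (42170 - 1*(-45571)))) = -(-371 + √(-238769 + (42170 + 45571))) = -(-371 + √(-238769 + 87741)) = -(-371 + √(-151028)) = -(-371 + 2*I*√37757) = 371 - 2*I*√37757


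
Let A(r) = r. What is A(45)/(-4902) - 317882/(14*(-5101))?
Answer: 259173989/58345238 ≈ 4.4421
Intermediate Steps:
A(45)/(-4902) - 317882/(14*(-5101)) = 45/(-4902) - 317882/(14*(-5101)) = 45*(-1/4902) - 317882/(-71414) = -15/1634 - 317882*(-1/71414) = -15/1634 + 158941/35707 = 259173989/58345238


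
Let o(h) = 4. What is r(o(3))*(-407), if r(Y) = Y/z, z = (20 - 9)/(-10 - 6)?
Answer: 2368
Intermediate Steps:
z = -11/16 (z = 11/(-16) = 11*(-1/16) = -11/16 ≈ -0.68750)
r(Y) = -16*Y/11 (r(Y) = Y/(-11/16) = Y*(-16/11) = -16*Y/11)
r(o(3))*(-407) = -16/11*4*(-407) = -64/11*(-407) = 2368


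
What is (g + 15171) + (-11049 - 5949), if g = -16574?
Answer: -18401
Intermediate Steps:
(g + 15171) + (-11049 - 5949) = (-16574 + 15171) + (-11049 - 5949) = -1403 - 16998 = -18401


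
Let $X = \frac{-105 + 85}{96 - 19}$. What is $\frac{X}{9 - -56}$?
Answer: $- \frac{4}{1001} \approx -0.003996$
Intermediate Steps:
$X = - \frac{20}{77} \approx -0.25974$
$\frac{X}{9 - -56} = - \frac{20}{77 \left(9 - -56\right)} = - \frac{20}{77 \left(9 + 56\right)} = - \frac{20}{77 \cdot 65} = \left(- \frac{20}{77}\right) \frac{1}{65} = - \frac{4}{1001}$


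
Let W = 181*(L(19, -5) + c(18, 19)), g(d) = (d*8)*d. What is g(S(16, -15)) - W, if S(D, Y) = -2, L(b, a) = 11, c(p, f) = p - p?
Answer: -1959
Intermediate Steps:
c(p, f) = 0
g(d) = 8*d² (g(d) = (8*d)*d = 8*d²)
W = 1991 (W = 181*(11 + 0) = 181*11 = 1991)
g(S(16, -15)) - W = 8*(-2)² - 1*1991 = 8*4 - 1991 = 32 - 1991 = -1959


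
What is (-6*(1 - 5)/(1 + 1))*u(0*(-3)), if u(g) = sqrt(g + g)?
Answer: 0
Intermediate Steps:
u(g) = sqrt(2)*sqrt(g) (u(g) = sqrt(2*g) = sqrt(2)*sqrt(g))
(-6*(1 - 5)/(1 + 1))*u(0*(-3)) = (-6*(1 - 5)/(1 + 1))*(sqrt(2)*sqrt(0*(-3))) = (-(-24)/2)*(sqrt(2)*sqrt(0)) = (-(-24)/2)*(sqrt(2)*0) = -6*(-2)*0 = 12*0 = 0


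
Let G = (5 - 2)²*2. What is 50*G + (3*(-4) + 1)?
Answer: 889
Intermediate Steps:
G = 18 (G = 3²*2 = 9*2 = 18)
50*G + (3*(-4) + 1) = 50*18 + (3*(-4) + 1) = 900 + (-12 + 1) = 900 - 11 = 889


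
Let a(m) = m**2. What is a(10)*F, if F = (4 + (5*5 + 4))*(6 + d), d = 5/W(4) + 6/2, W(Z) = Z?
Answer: 33825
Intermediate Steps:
d = 17/4 (d = 5/4 + 6/2 = 5*(1/4) + 6*(1/2) = 5/4 + 3 = 17/4 ≈ 4.2500)
F = 1353/4 (F = (4 + (5*5 + 4))*(6 + 17/4) = (4 + (25 + 4))*(41/4) = (4 + 29)*(41/4) = 33*(41/4) = 1353/4 ≈ 338.25)
a(10)*F = 10**2*(1353/4) = 100*(1353/4) = 33825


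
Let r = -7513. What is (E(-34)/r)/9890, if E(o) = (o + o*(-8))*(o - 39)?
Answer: 8687/37151785 ≈ 0.00023382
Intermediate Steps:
E(o) = -7*o*(-39 + o) (E(o) = (o - 8*o)*(-39 + o) = (-7*o)*(-39 + o) = -7*o*(-39 + o))
(E(-34)/r)/9890 = ((7*(-34)*(39 - 1*(-34)))/(-7513))/9890 = ((7*(-34)*(39 + 34))*(-1/7513))*(1/9890) = ((7*(-34)*73)*(-1/7513))*(1/9890) = -17374*(-1/7513)*(1/9890) = (17374/7513)*(1/9890) = 8687/37151785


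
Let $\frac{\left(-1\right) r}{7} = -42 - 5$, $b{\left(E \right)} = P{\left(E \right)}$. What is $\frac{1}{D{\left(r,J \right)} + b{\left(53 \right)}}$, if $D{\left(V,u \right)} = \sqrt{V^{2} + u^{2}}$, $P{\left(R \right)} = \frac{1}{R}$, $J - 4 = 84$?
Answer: $- \frac{53}{325801864} + \frac{2809 \sqrt{115985}}{325801864} \approx 0.0029361$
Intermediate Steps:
$J = 88$ ($J = 4 + 84 = 88$)
$b{\left(E \right)} = \frac{1}{E}$
$r = 329$ ($r = - 7 \left(-42 - 5\right) = \left(-7\right) \left(-47\right) = 329$)
$\frac{1}{D{\left(r,J \right)} + b{\left(53 \right)}} = \frac{1}{\sqrt{329^{2} + 88^{2}} + \frac{1}{53}} = \frac{1}{\sqrt{108241 + 7744} + \frac{1}{53}} = \frac{1}{\sqrt{115985} + \frac{1}{53}} = \frac{1}{\frac{1}{53} + \sqrt{115985}}$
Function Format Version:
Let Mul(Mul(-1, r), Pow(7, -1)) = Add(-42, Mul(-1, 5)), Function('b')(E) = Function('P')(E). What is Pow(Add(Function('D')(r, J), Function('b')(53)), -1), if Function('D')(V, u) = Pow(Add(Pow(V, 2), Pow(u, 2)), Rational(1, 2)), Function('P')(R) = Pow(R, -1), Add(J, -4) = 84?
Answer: Add(Rational(-53, 325801864), Mul(Rational(2809, 325801864), Pow(115985, Rational(1, 2)))) ≈ 0.0029361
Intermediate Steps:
J = 88 (J = Add(4, 84) = 88)
Function('b')(E) = Pow(E, -1)
r = 329 (r = Mul(-7, Add(-42, Mul(-1, 5))) = Mul(-7, Add(-42, -5)) = Mul(-7, -47) = 329)
Pow(Add(Function('D')(r, J), Function('b')(53)), -1) = Pow(Add(Pow(Add(Pow(329, 2), Pow(88, 2)), Rational(1, 2)), Pow(53, -1)), -1) = Pow(Add(Pow(Add(108241, 7744), Rational(1, 2)), Rational(1, 53)), -1) = Pow(Add(Pow(115985, Rational(1, 2)), Rational(1, 53)), -1) = Pow(Add(Rational(1, 53), Pow(115985, Rational(1, 2))), -1)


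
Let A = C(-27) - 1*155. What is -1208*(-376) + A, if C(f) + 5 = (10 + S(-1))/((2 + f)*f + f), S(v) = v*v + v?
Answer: 147111557/324 ≈ 4.5405e+5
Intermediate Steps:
S(v) = v + v² (S(v) = v² + v = v + v²)
C(f) = -5 + 10/(f + f*(2 + f)) (C(f) = -5 + (10 - (1 - 1))/((2 + f)*f + f) = -5 + (10 - 1*0)/(f*(2 + f) + f) = -5 + (10 + 0)/(f + f*(2 + f)) = -5 + 10/(f + f*(2 + f)))
A = -51835/324 (A = 5*(2 - 1*(-27)² - 3*(-27))/(-27*(3 - 27)) - 1*155 = 5*(-1/27)*(2 - 1*729 + 81)/(-24) - 155 = 5*(-1/27)*(-1/24)*(2 - 729 + 81) - 155 = 5*(-1/27)*(-1/24)*(-646) - 155 = -1615/324 - 155 = -51835/324 ≈ -159.98)
-1208*(-376) + A = -1208*(-376) - 51835/324 = 454208 - 51835/324 = 147111557/324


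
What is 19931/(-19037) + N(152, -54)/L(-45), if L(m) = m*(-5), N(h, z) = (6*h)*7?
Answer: 39015911/1427775 ≈ 27.326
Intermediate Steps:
N(h, z) = 42*h
L(m) = -5*m
19931/(-19037) + N(152, -54)/L(-45) = 19931/(-19037) + (42*152)/((-5*(-45))) = 19931*(-1/19037) + 6384/225 = -19931/19037 + 6384*(1/225) = -19931/19037 + 2128/75 = 39015911/1427775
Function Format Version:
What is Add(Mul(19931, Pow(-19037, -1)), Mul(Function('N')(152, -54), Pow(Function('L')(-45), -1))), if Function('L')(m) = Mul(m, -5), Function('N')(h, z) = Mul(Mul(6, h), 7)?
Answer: Rational(39015911, 1427775) ≈ 27.326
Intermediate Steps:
Function('N')(h, z) = Mul(42, h)
Function('L')(m) = Mul(-5, m)
Add(Mul(19931, Pow(-19037, -1)), Mul(Function('N')(152, -54), Pow(Function('L')(-45), -1))) = Add(Mul(19931, Pow(-19037, -1)), Mul(Mul(42, 152), Pow(Mul(-5, -45), -1))) = Add(Mul(19931, Rational(-1, 19037)), Mul(6384, Pow(225, -1))) = Add(Rational(-19931, 19037), Mul(6384, Rational(1, 225))) = Add(Rational(-19931, 19037), Rational(2128, 75)) = Rational(39015911, 1427775)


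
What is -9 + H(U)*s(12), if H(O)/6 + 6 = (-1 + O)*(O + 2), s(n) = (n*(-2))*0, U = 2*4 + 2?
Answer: -9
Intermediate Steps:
U = 10 (U = 8 + 2 = 10)
s(n) = 0 (s(n) = -2*n*0 = 0)
H(O) = -36 + 6*(-1 + O)*(2 + O) (H(O) = -36 + 6*((-1 + O)*(O + 2)) = -36 + 6*((-1 + O)*(2 + O)) = -36 + 6*(-1 + O)*(2 + O))
-9 + H(U)*s(12) = -9 + (-48 + 6*10 + 6*10**2)*0 = -9 + (-48 + 60 + 6*100)*0 = -9 + (-48 + 60 + 600)*0 = -9 + 612*0 = -9 + 0 = -9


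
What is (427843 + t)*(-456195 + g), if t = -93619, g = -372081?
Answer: -276829717824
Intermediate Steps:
(427843 + t)*(-456195 + g) = (427843 - 93619)*(-456195 - 372081) = 334224*(-828276) = -276829717824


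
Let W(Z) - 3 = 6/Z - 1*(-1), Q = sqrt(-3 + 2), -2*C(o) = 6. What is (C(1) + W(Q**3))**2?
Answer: -35 + 12*I ≈ -35.0 + 12.0*I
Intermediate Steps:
C(o) = -3 (C(o) = -1/2*6 = -3)
Q = I (Q = sqrt(-1) = I ≈ 1.0*I)
W(Z) = 4 + 6/Z (W(Z) = 3 + (6/Z - 1*(-1)) = 3 + (6/Z + 1) = 3 + (1 + 6/Z) = 4 + 6/Z)
(C(1) + W(Q**3))**2 = (-3 + (4 + 6/(I**3)))**2 = (-3 + (4 + 6/((-I))))**2 = (-3 + (4 + 6*I))**2 = (1 + 6*I)**2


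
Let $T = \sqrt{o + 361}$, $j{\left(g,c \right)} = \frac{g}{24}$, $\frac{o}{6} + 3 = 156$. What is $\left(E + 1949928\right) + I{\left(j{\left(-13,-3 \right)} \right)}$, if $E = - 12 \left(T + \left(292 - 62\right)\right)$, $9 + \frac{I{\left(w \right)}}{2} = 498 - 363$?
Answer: $1947420 - 12 \sqrt{1279} \approx 1.947 \cdot 10^{6}$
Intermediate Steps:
$o = 918$ ($o = -18 + 6 \cdot 156 = -18 + 936 = 918$)
$j{\left(g,c \right)} = \frac{g}{24}$ ($j{\left(g,c \right)} = g \frac{1}{24} = \frac{g}{24}$)
$I{\left(w \right)} = 252$ ($I{\left(w \right)} = -18 + 2 \left(498 - 363\right) = -18 + 2 \cdot 135 = -18 + 270 = 252$)
$T = \sqrt{1279}$ ($T = \sqrt{918 + 361} = \sqrt{1279} \approx 35.763$)
$E = -2760 - 12 \sqrt{1279}$ ($E = - 12 \left(\sqrt{1279} + \left(292 - 62\right)\right) = - 12 \left(\sqrt{1279} + 230\right) = - 12 \left(230 + \sqrt{1279}\right) = -2760 - 12 \sqrt{1279} \approx -3189.2$)
$\left(E + 1949928\right) + I{\left(j{\left(-13,-3 \right)} \right)} = \left(\left(-2760 - 12 \sqrt{1279}\right) + 1949928\right) + 252 = \left(1947168 - 12 \sqrt{1279}\right) + 252 = 1947420 - 12 \sqrt{1279}$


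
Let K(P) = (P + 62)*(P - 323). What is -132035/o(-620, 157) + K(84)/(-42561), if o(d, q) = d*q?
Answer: 1803224719/828577548 ≈ 2.1763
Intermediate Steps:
K(P) = (-323 + P)*(62 + P) (K(P) = (62 + P)*(-323 + P) = (-323 + P)*(62 + P))
-132035/o(-620, 157) + K(84)/(-42561) = -132035/((-620*157)) + (-20026 + 84² - 261*84)/(-42561) = -132035/(-97340) + (-20026 + 7056 - 21924)*(-1/42561) = -132035*(-1/97340) - 34894*(-1/42561) = 26407/19468 + 34894/42561 = 1803224719/828577548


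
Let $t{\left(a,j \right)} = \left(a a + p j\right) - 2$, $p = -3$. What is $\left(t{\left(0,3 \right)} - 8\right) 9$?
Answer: $-171$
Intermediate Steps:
$t{\left(a,j \right)} = -2 + a^{2} - 3 j$ ($t{\left(a,j \right)} = \left(a a - 3 j\right) - 2 = \left(a^{2} - 3 j\right) - 2 = -2 + a^{2} - 3 j$)
$\left(t{\left(0,3 \right)} - 8\right) 9 = \left(\left(-2 + 0^{2} - 9\right) - 8\right) 9 = \left(\left(-2 + 0 - 9\right) - 8\right) 9 = \left(-11 - 8\right) 9 = \left(-19\right) 9 = -171$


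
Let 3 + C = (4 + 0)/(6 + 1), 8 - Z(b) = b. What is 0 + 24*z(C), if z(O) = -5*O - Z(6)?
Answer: 1704/7 ≈ 243.43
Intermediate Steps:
Z(b) = 8 - b
C = -17/7 (C = -3 + (4 + 0)/(6 + 1) = -3 + 4/7 = -17/7 ≈ -2.4286)
z(O) = -2 - 5*O (z(O) = -5*O - (8 - 1*6) = -5*O - (8 - 6) = -5*O - 1*2 = -5*O - 2 = -2 - 5*O)
0 + 24*z(C) = 0 + 24*(-2 - 5*(-17/7)) = 0 + 24*(-2 + 85/7) = 0 + 24*(71/7) = 0 + 1704/7 = 1704/7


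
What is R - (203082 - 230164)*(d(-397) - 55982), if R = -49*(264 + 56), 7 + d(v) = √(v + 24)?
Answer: -1516309778 + 27082*I*√373 ≈ -1.5163e+9 + 5.2304e+5*I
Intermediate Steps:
d(v) = -7 + √(24 + v) (d(v) = -7 + √(v + 24) = -7 + √(24 + v))
R = -15680 (R = -49*320 = -15680)
R - (203082 - 230164)*(d(-397) - 55982) = -15680 - (203082 - 230164)*((-7 + √(24 - 397)) - 55982) = -15680 - (-27082)*((-7 + √(-373)) - 55982) = -15680 - (-27082)*((-7 + I*√373) - 55982) = -15680 - (-27082)*(-55989 + I*√373) = -15680 - (1516294098 - 27082*I*√373) = -15680 + (-1516294098 + 27082*I*√373) = -1516309778 + 27082*I*√373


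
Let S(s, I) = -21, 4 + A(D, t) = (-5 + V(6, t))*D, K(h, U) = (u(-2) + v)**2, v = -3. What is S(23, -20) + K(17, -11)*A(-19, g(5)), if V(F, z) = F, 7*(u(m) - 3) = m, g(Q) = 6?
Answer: -1121/49 ≈ -22.878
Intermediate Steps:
u(m) = 3 + m/7
K(h, U) = 4/49 (K(h, U) = ((3 + (1/7)*(-2)) - 3)**2 = ((3 - 2/7) - 3)**2 = (19/7 - 3)**2 = (-2/7)**2 = 4/49)
A(D, t) = -4 + D (A(D, t) = -4 + (-5 + 6)*D = -4 + 1*D = -4 + D)
S(23, -20) + K(17, -11)*A(-19, g(5)) = -21 + 4*(-4 - 19)/49 = -21 + (4/49)*(-23) = -21 - 92/49 = -1121/49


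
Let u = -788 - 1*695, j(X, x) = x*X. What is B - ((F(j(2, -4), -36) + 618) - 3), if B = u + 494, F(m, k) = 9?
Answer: -1613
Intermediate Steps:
j(X, x) = X*x
u = -1483 (u = -788 - 695 = -1483)
B = -989 (B = -1483 + 494 = -989)
B - ((F(j(2, -4), -36) + 618) - 3) = -989 - ((9 + 618) - 3) = -989 - (627 - 3) = -989 - 1*624 = -989 - 624 = -1613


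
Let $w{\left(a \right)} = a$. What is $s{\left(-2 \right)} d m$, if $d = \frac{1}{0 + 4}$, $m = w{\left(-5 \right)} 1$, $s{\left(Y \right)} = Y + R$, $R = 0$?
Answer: $\frac{5}{2} \approx 2.5$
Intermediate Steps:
$s{\left(Y \right)} = Y$ ($s{\left(Y \right)} = Y + 0 = Y$)
$m = -5$ ($m = \left(-5\right) 1 = -5$)
$d = \frac{1}{4} \approx 0.25$
$s{\left(-2 \right)} d m = \left(-2\right) \frac{1}{4} \left(-5\right) = \left(- \frac{1}{2}\right) \left(-5\right) = \frac{5}{2}$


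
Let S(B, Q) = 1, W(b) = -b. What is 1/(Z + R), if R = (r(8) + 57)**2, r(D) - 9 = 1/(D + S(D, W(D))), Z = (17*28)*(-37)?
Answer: -81/1072547 ≈ -7.5521e-5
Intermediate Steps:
Z = -17612 (Z = 476*(-37) = -17612)
r(D) = 9 + 1/(1 + D) (r(D) = 9 + 1/(D + 1) = 9 + 1/(1 + D))
R = 354025/81 (R = ((10 + 9*8)/(1 + 8) + 57)**2 = ((10 + 72)/9 + 57)**2 = ((1/9)*82 + 57)**2 = (82/9 + 57)**2 = (595/9)**2 = 354025/81 ≈ 4370.7)
1/(Z + R) = 1/(-17612 + 354025/81) = 1/(-1072547/81) = -81/1072547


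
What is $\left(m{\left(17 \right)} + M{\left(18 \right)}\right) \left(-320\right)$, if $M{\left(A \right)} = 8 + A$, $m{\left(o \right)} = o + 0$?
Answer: $-13760$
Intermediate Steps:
$m{\left(o \right)} = o$
$\left(m{\left(17 \right)} + M{\left(18 \right)}\right) \left(-320\right) = \left(17 + \left(8 + 18\right)\right) \left(-320\right) = \left(17 + 26\right) \left(-320\right) = 43 \left(-320\right) = -13760$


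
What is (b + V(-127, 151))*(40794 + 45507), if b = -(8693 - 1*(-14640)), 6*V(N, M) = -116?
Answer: -2015329719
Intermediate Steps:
V(N, M) = -58/3 (V(N, M) = (1/6)*(-116) = -58/3)
b = -23333 (b = -(8693 + 14640) = -1*23333 = -23333)
(b + V(-127, 151))*(40794 + 45507) = (-23333 - 58/3)*(40794 + 45507) = -70057/3*86301 = -2015329719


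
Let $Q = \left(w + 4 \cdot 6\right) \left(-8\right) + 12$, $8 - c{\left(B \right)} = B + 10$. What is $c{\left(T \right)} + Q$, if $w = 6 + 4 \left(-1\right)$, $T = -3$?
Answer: $-195$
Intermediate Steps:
$c{\left(B \right)} = -2 - B$ ($c{\left(B \right)} = 8 - \left(B + 10\right) = 8 - \left(10 + B\right) = -2 - B$)
$w = 2$ ($w = 6 - 4 = 2$)
$Q = -196$ ($Q = \left(2 + 4 \cdot 6\right) \left(-8\right) + 12 = \left(2 + 24\right) \left(-8\right) + 12 = 26 \left(-8\right) + 12 = -208 + 12 = -196$)
$c{\left(T \right)} + Q = \left(-2 - -3\right) - 196 = \left(-2 + 3\right) - 196 = 1 - 196 = -195$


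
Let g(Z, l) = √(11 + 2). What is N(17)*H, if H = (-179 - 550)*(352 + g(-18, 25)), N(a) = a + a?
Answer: -8724672 - 24786*√13 ≈ -8.8140e+6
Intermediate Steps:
g(Z, l) = √13
N(a) = 2*a
H = -256608 - 729*√13 (H = (-179 - 550)*(352 + √13) = -729*(352 + √13) = -256608 - 729*√13 ≈ -2.5924e+5)
N(17)*H = (2*17)*(-256608 - 729*√13) = 34*(-256608 - 729*√13) = -8724672 - 24786*√13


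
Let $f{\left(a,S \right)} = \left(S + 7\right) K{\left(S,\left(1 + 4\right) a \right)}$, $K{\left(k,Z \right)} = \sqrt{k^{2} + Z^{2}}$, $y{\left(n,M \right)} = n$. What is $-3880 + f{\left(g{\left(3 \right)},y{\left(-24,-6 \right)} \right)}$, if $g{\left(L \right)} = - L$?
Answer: $-3880 - 51 \sqrt{89} \approx -4361.1$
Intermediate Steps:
$K{\left(k,Z \right)} = \sqrt{Z^{2} + k^{2}}$
$f{\left(a,S \right)} = \sqrt{S^{2} + 25 a^{2}} \left(7 + S\right)$ ($f{\left(a,S \right)} = \left(S + 7\right) \sqrt{\left(\left(1 + 4\right) a\right)^{2} + S^{2}} = \left(7 + S\right) \sqrt{\left(5 a\right)^{2} + S^{2}} = \left(7 + S\right) \sqrt{25 a^{2} + S^{2}} = \left(7 + S\right) \sqrt{S^{2} + 25 a^{2}} = \sqrt{S^{2} + 25 a^{2}} \left(7 + S\right)$)
$-3880 + f{\left(g{\left(3 \right)},y{\left(-24,-6 \right)} \right)} = -3880 + \sqrt{\left(-24\right)^{2} + 25 \left(\left(-1\right) 3\right)^{2}} \left(7 - 24\right) = -3880 + \sqrt{576 + 25 \left(-3\right)^{2}} \left(-17\right) = -3880 + \sqrt{576 + 25 \cdot 9} \left(-17\right) = -3880 + \sqrt{576 + 225} \left(-17\right) = -3880 + \sqrt{801} \left(-17\right) = -3880 + 3 \sqrt{89} \left(-17\right) = -3880 - 51 \sqrt{89}$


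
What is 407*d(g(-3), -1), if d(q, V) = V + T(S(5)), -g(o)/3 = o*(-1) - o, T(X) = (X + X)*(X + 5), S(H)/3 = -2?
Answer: 4477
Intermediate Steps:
S(H) = -6 (S(H) = 3*(-2) = -6)
T(X) = 2*X*(5 + X) (T(X) = (2*X)*(5 + X) = 2*X*(5 + X))
g(o) = 6*o (g(o) = -3*(o*(-1) - o) = -3*(-o - o) = -(-6)*o = 6*o)
d(q, V) = 12 + V (d(q, V) = V + 2*(-6)*(5 - 6) = V + 2*(-6)*(-1) = V + 12 = 12 + V)
407*d(g(-3), -1) = 407*(12 - 1) = 407*11 = 4477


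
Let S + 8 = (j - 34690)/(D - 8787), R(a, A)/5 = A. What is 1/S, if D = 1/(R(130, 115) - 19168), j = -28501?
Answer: -163376692/132103273 ≈ -1.2367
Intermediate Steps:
R(a, A) = 5*A
D = -1/18593 (D = 1/(5*115 - 19168) = 1/(575 - 19168) = 1/(-18593) = -1/18593 ≈ -5.3784e-5)
S = -132103273/163376692 (S = -8 + (-28501 - 34690)/(-1/18593 - 8787) = -8 - 63191/(-163376692/18593) = -8 - 63191*(-18593/163376692) = -8 + 1174910263/163376692 = -132103273/163376692 ≈ -0.80858)
1/S = 1/(-132103273/163376692) = -163376692/132103273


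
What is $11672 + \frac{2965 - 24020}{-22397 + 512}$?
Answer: $\frac{51092555}{4377} \approx 11673.0$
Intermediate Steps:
$11672 + \frac{2965 - 24020}{-22397 + 512} = 11672 - \frac{21055}{-21885} = 11672 - - \frac{4211}{4377} = 11672 + \frac{4211}{4377} = \frac{51092555}{4377}$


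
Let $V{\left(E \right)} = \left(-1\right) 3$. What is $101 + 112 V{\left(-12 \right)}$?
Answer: $-235$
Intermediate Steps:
$V{\left(E \right)} = -3$
$101 + 112 V{\left(-12 \right)} = 101 + 112 \left(-3\right) = 101 - 336 = -235$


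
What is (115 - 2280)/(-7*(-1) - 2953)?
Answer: 2165/2946 ≈ 0.73489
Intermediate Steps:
(115 - 2280)/(-7*(-1) - 2953) = -2165/(7 - 2953) = -2165/(-2946) = -2165*(-1/2946) = 2165/2946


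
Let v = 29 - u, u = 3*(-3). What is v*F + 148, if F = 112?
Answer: 4404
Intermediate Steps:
u = -9
v = 38 (v = 29 - 1*(-9) = 29 + 9 = 38)
v*F + 148 = 38*112 + 148 = 4256 + 148 = 4404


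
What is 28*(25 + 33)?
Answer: 1624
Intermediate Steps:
28*(25 + 33) = 28*58 = 1624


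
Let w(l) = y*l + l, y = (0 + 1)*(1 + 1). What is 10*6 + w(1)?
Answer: 63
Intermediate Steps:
y = 2 (y = 1*2 = 2)
w(l) = 3*l (w(l) = 2*l + l = 3*l)
10*6 + w(1) = 10*6 + 3*1 = 60 + 3 = 63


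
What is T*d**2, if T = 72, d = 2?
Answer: 288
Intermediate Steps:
T*d**2 = 72*2**2 = 72*4 = 288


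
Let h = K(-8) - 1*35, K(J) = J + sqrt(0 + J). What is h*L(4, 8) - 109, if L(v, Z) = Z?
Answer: -453 + 16*I*sqrt(2) ≈ -453.0 + 22.627*I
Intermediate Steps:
K(J) = J + sqrt(J)
h = -43 + 2*I*sqrt(2) (h = (-8 + sqrt(-8)) - 1*35 = (-8 + 2*I*sqrt(2)) - 35 = -43 + 2*I*sqrt(2) ≈ -43.0 + 2.8284*I)
h*L(4, 8) - 109 = (-43 + 2*I*sqrt(2))*8 - 109 = (-344 + 16*I*sqrt(2)) - 109 = -453 + 16*I*sqrt(2)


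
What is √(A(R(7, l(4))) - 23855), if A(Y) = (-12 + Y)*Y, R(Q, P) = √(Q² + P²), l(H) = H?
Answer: √(-23790 - 12*√65) ≈ 154.55*I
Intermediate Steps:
R(Q, P) = √(P² + Q²)
A(Y) = Y*(-12 + Y)
√(A(R(7, l(4))) - 23855) = √(√(4² + 7²)*(-12 + √(4² + 7²)) - 23855) = √(√(16 + 49)*(-12 + √(16 + 49)) - 23855) = √(√65*(-12 + √65) - 23855) = √(-23855 + √65*(-12 + √65))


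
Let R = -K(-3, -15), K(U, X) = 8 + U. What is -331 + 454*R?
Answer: -2601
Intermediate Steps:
R = -5 (R = -(8 - 3) = -1*5 = -5)
-331 + 454*R = -331 + 454*(-5) = -331 - 2270 = -2601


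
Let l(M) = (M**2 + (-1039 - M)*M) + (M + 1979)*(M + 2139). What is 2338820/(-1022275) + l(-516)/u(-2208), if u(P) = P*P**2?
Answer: -186514053424129/81513807380480 ≈ -2.2881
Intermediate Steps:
u(P) = P**3
l(M) = M**2 + M*(-1039 - M) + (1979 + M)*(2139 + M) (l(M) = (M**2 + M*(-1039 - M)) + (1979 + M)*(2139 + M) = M**2 + M*(-1039 - M) + (1979 + M)*(2139 + M))
2338820/(-1022275) + l(-516)/u(-2208) = 2338820/(-1022275) + (4233081 + (-516)**2 + 3079*(-516))/((-2208)**3) = 2338820*(-1/1022275) + (4233081 + 266256 - 1588764)/(-10764582912) = -467764/204455 + 2910573*(-1/10764582912) = -467764/204455 - 107799/398688256 = -186514053424129/81513807380480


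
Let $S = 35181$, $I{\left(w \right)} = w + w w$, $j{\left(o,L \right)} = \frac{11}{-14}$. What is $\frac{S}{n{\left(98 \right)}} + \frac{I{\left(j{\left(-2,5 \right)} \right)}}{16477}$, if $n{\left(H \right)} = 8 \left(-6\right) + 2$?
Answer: $- \frac{56808379785}{74278316} \approx -764.8$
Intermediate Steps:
$j{\left(o,L \right)} = - \frac{11}{14}$ ($j{\left(o,L \right)} = 11 \left(- \frac{1}{14}\right) = - \frac{11}{14}$)
$I{\left(w \right)} = w + w^{2}$
$n{\left(H \right)} = -46$ ($n{\left(H \right)} = -48 + 2 = -46$)
$\frac{S}{n{\left(98 \right)}} + \frac{I{\left(j{\left(-2,5 \right)} \right)}}{16477} = \frac{35181}{-46} + \frac{\left(- \frac{11}{14}\right) \left(1 - \frac{11}{14}\right)}{16477} = 35181 \left(- \frac{1}{46}\right) + \left(- \frac{11}{14}\right) \frac{3}{14} \cdot \frac{1}{16477} = - \frac{35181}{46} - \frac{33}{3229492} = - \frac{56808379785}{74278316}$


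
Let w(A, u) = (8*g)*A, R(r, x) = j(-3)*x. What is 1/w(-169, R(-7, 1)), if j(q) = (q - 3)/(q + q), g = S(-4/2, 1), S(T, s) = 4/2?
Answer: -1/2704 ≈ -0.00036982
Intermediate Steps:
S(T, s) = 2 (S(T, s) = 4*(½) = 2)
g = 2
j(q) = (-3 + q)/(2*q) (j(q) = (-3 + q)/((2*q)) = (-3 + q)*(1/(2*q)) = (-3 + q)/(2*q))
R(r, x) = x (R(r, x) = ((½)*(-3 - 3)/(-3))*x = ((½)*(-⅓)*(-6))*x = 1*x = x)
w(A, u) = 16*A (w(A, u) = (8*2)*A = 16*A)
1/w(-169, R(-7, 1)) = 1/(16*(-169)) = 1/(-2704) = -1/2704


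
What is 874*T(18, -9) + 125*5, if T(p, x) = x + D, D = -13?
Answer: -18603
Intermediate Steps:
T(p, x) = -13 + x (T(p, x) = x - 13 = -13 + x)
874*T(18, -9) + 125*5 = 874*(-13 - 9) + 125*5 = 874*(-22) + 625 = -19228 + 625 = -18603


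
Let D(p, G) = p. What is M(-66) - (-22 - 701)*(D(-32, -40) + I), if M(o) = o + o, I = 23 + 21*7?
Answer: 99642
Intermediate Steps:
I = 170 (I = 23 + 147 = 170)
M(o) = 2*o
M(-66) - (-22 - 701)*(D(-32, -40) + I) = 2*(-66) - (-22 - 701)*(-32 + 170) = -132 - (-723)*138 = -132 - 1*(-99774) = -132 + 99774 = 99642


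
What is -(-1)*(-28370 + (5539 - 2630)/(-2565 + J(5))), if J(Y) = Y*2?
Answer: -72488259/2555 ≈ -28371.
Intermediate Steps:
J(Y) = 2*Y
-(-1)*(-28370 + (5539 - 2630)/(-2565 + J(5))) = -(-1)*(-28370 + (5539 - 2630)/(-2565 + 2*5)) = -(-1)*(-28370 + 2909/(-2565 + 10)) = -(-1)*(-28370 + 2909/(-2555)) = -(-1)*(-28370 + 2909*(-1/2555)) = -(-1)*(-28370 - 2909/2555) = -(-1)*(-72488259)/2555 = -1*72488259/2555 = -72488259/2555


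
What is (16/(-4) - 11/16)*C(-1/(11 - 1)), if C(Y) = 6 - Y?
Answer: -915/32 ≈ -28.594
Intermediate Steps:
(16/(-4) - 11/16)*C(-1/(11 - 1)) = (16/(-4) - 11/16)*(6 - (-1)/(11 - 1)) = (16*(-¼) - 11*1/16)*(6 - (-1)/10) = (-4 - 11/16)*(6 - (-1)/10) = -75*(6 - 1*(-⅒))/16 = -75*(6 + ⅒)/16 = -75/16*61/10 = -915/32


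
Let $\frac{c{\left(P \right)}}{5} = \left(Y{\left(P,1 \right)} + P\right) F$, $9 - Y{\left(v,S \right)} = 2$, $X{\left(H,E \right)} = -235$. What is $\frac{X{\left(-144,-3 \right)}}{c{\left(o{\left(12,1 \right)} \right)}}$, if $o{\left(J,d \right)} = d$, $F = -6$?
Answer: $\frac{47}{48} \approx 0.97917$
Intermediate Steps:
$Y{\left(v,S \right)} = 7$ ($Y{\left(v,S \right)} = 9 - 2 = 7$)
$c{\left(P \right)} = -210 - 30 P$ ($c{\left(P \right)} = 5 \left(7 + P\right) \left(-6\right) = 5 \left(-42 - 6 P\right) = -210 - 30 P$)
$\frac{X{\left(-144,-3 \right)}}{c{\left(o{\left(12,1 \right)} \right)}} = - \frac{235}{-210 - 30} = - \frac{235}{-240} = \left(-235\right) \left(- \frac{1}{240}\right) = \frac{47}{48}$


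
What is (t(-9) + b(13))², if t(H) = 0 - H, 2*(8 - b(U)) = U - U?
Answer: 289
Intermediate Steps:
b(U) = 8 (b(U) = 8 - (U - U)/2 = 8 - ½*0 = 8 + 0 = 8)
t(H) = -H
(t(-9) + b(13))² = (-1*(-9) + 8)² = (9 + 8)² = 17² = 289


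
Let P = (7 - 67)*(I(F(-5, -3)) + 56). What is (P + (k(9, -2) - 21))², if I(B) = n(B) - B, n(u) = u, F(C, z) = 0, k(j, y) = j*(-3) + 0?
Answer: 11614464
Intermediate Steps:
k(j, y) = -3*j (k(j, y) = -3*j + 0 = -3*j)
I(B) = 0 (I(B) = B - B = 0)
P = -3360 (P = (7 - 67)*(0 + 56) = -60*56 = -3360)
(P + (k(9, -2) - 21))² = (-3360 + (-3*9 - 21))² = (-3360 + (-27 - 21))² = (-3360 - 48)² = (-3408)² = 11614464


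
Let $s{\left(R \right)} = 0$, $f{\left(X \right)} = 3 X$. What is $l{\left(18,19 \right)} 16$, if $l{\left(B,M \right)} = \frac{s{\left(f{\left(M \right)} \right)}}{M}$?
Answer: $0$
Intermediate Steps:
$l{\left(B,M \right)} = 0$ ($l{\left(B,M \right)} = \frac{0}{M} = 0$)
$l{\left(18,19 \right)} 16 = 0 \cdot 16 = 0$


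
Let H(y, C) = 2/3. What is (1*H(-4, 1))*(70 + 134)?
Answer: 136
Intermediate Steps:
H(y, C) = ⅔ (H(y, C) = 2*(⅓) = ⅔)
(1*H(-4, 1))*(70 + 134) = (1*(⅔))*(70 + 134) = (⅔)*204 = 136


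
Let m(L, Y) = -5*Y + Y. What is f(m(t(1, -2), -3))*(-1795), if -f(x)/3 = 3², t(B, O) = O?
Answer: 48465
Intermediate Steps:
m(L, Y) = -4*Y
f(x) = -27 (f(x) = -3*3² = -3*9 = -27)
f(m(t(1, -2), -3))*(-1795) = -27*(-1795) = 48465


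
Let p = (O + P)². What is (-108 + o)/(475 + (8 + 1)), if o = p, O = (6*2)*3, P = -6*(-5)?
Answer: 1062/121 ≈ 8.7769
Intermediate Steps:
P = 30
O = 36 (O = 12*3 = 36)
p = 4356 (p = (36 + 30)² = 66² = 4356)
o = 4356
(-108 + o)/(475 + (8 + 1)) = (-108 + 4356)/(475 + (8 + 1)) = 4248/(475 + 9) = 4248/484 = 4248*(1/484) = 1062/121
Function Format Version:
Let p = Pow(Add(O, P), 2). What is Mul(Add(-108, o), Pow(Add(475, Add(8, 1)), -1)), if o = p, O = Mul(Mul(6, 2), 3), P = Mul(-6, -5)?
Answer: Rational(1062, 121) ≈ 8.7769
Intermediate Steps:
P = 30
O = 36 (O = Mul(12, 3) = 36)
p = 4356 (p = Pow(Add(36, 30), 2) = Pow(66, 2) = 4356)
o = 4356
Mul(Add(-108, o), Pow(Add(475, Add(8, 1)), -1)) = Mul(Add(-108, 4356), Pow(Add(475, Add(8, 1)), -1)) = Mul(4248, Pow(Add(475, 9), -1)) = Mul(4248, Pow(484, -1)) = Mul(4248, Rational(1, 484)) = Rational(1062, 121)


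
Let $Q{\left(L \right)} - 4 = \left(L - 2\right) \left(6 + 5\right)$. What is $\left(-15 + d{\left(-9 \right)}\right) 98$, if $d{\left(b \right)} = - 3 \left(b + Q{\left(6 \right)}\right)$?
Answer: $-12936$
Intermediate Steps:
$Q{\left(L \right)} = -18 + 11 L$ ($Q{\left(L \right)} = 4 + \left(L - 2\right) \left(6 + 5\right) = 4 + \left(-2 + L\right) 11 = 4 + \left(-22 + 11 L\right) = -18 + 11 L$)
$d{\left(b \right)} = -144 - 3 b$ ($d{\left(b \right)} = - 3 \left(b + \left(-18 + 11 \cdot 6\right)\right) = - 3 \left(b + \left(-18 + 66\right)\right) = - 3 \left(b + 48\right) = - 3 \left(48 + b\right) = -144 - 3 b$)
$\left(-15 + d{\left(-9 \right)}\right) 98 = \left(-15 - 117\right) 98 = \left(-132\right) 98 = -12936$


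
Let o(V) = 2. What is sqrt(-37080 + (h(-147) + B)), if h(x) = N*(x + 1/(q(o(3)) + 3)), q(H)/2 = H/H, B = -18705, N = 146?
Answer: I*sqrt(1930445)/5 ≈ 277.88*I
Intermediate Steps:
q(H) = 2 (q(H) = 2*(H/H) = 2*1 = 2)
h(x) = 146/5 + 146*x (h(x) = 146*(x + 1/(2 + 3)) = 146*(x + 1/5) = 146*(1/5 + x) = 146/5 + 146*x)
sqrt(-37080 + (h(-147) + B)) = sqrt(-37080 + ((146/5 + 146*(-147)) - 18705)) = sqrt(-37080 + ((146/5 - 21462) - 18705)) = sqrt(-37080 + (-107164/5 - 18705)) = sqrt(-37080 - 200689/5) = sqrt(-386089/5) = I*sqrt(1930445)/5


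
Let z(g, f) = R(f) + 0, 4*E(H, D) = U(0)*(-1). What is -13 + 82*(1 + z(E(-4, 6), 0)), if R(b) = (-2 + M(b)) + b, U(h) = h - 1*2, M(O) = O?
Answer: -95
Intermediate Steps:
U(h) = -2 + h (U(h) = h - 2 = -2 + h)
R(b) = -2 + 2*b (R(b) = (-2 + b) + b = -2 + 2*b)
E(H, D) = ½ (E(H, D) = ((-2 + 0)*(-1))/4 = (-2*(-1))/4 = (¼)*2 = ½)
z(g, f) = -2 + 2*f (z(g, f) = (-2 + 2*f) + 0 = -2 + 2*f)
-13 + 82*(1 + z(E(-4, 6), 0)) = -13 + 82*(1 + (-2 + 2*0)) = -13 + 82*(1 + (-2 + 0)) = -13 + 82*(1 - 2) = -13 + 82*(-1) = -13 - 82 = -95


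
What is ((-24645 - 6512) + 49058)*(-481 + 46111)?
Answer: 816822630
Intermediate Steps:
((-24645 - 6512) + 49058)*(-481 + 46111) = (-31157 + 49058)*45630 = 17901*45630 = 816822630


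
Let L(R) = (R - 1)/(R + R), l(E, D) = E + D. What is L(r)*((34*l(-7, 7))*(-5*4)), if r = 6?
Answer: 0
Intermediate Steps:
l(E, D) = D + E
L(R) = (-1 + R)/(2*R) (L(R) = (-1 + R)/((2*R)) = (-1 + R)*(1/(2*R)) = (-1 + R)/(2*R))
L(r)*((34*l(-7, 7))*(-5*4)) = ((1/2)*(-1 + 6)/6)*((34*(7 - 7))*(-5*4)) = ((1/2)*(1/6)*5)*((34*0)*(-20)) = 5*(0*(-20))/12 = (5/12)*0 = 0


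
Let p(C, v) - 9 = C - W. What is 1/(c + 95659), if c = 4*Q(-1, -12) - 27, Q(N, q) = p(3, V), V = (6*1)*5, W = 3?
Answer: 1/95668 ≈ 1.0453e-5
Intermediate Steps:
V = 30 (V = 6*5 = 30)
p(C, v) = 6 + C (p(C, v) = 9 + (C - 1*3) = 9 + (C - 3) = 9 + (-3 + C) = 6 + C)
Q(N, q) = 9 (Q(N, q) = 6 + 3 = 9)
c = 9 (c = 4*9 - 27 = 36 - 27 = 9)
1/(c + 95659) = 1/(9 + 95659) = 1/95668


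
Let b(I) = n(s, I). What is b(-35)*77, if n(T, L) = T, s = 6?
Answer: 462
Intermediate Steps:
b(I) = 6
b(-35)*77 = 6*77 = 462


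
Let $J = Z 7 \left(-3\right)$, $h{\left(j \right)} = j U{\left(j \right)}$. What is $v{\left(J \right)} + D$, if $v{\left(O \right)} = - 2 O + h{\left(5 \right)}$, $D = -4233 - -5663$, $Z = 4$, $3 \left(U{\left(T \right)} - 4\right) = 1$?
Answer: $\frac{4859}{3} \approx 1619.7$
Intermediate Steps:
$U{\left(T \right)} = \frac{13}{3}$ ($U{\left(T \right)} = 4 + \frac{1}{3} \cdot 1 = 4 + \frac{1}{3} = \frac{13}{3}$)
$h{\left(j \right)} = \frac{13 j}{3}$ ($h{\left(j \right)} = j \frac{13}{3} = \frac{13 j}{3}$)
$D = 1430$ ($D = -4233 + 5663 = 1430$)
$J = -84$ ($J = 4 \cdot 7 \left(-3\right) = 28 \left(-3\right) = -84$)
$v{\left(O \right)} = \frac{65}{3} - 2 O$ ($v{\left(O \right)} = - 2 O + \frac{13}{3} \cdot 5 = - 2 O + \frac{65}{3} = \frac{65}{3} - 2 O$)
$v{\left(J \right)} + D = \left(\frac{65}{3} - -168\right) + 1430 = \left(\frac{65}{3} + 168\right) + 1430 = \frac{569}{3} + 1430 = \frac{4859}{3}$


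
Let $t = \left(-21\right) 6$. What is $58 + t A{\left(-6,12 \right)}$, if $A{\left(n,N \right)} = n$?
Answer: $814$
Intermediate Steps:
$t = -126$
$58 + t A{\left(-6,12 \right)} = 58 - -756 = 58 + 756 = 814$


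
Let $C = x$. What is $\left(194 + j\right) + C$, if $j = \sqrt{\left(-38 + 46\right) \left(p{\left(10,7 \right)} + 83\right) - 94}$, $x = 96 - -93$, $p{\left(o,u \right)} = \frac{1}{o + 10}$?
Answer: $383 + \frac{2 \sqrt{3565}}{5} \approx 406.88$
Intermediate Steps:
$p{\left(o,u \right)} = \frac{1}{10 + o}$
$x = 189$ ($x = 96 + 93 = 189$)
$C = 189$
$j = \frac{2 \sqrt{3565}}{5}$ ($j = \sqrt{\left(-38 + 46\right) \left(\frac{1}{10 + 10} + 83\right) - 94} = \sqrt{8 \left(\frac{1}{20} + 83\right) - 94} = \sqrt{8 \cdot \frac{1661}{20} - 94} = \sqrt{\frac{3322}{5} - 94} = \sqrt{\frac{2852}{5}} = \frac{2 \sqrt{3565}}{5} \approx 23.883$)
$\left(194 + j\right) + C = \left(194 + \frac{2 \sqrt{3565}}{5}\right) + 189 = 383 + \frac{2 \sqrt{3565}}{5}$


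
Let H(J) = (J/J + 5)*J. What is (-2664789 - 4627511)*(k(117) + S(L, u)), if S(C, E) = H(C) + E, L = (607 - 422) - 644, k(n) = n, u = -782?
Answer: 24932373700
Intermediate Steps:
H(J) = 6*J (H(J) = (1 + 5)*J = 6*J)
L = -459 (L = 185 - 644 = -459)
S(C, E) = E + 6*C (S(C, E) = 6*C + E = E + 6*C)
(-2664789 - 4627511)*(k(117) + S(L, u)) = (-2664789 - 4627511)*(117 + (-782 + 6*(-459))) = -7292300*(117 + (-782 - 2754)) = -7292300*(117 - 3536) = -7292300*(-3419) = 24932373700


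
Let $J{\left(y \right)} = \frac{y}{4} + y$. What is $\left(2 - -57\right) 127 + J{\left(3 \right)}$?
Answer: $\frac{29987}{4} \approx 7496.8$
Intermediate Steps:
$J{\left(y \right)} = \frac{5 y}{4}$ ($J{\left(y \right)} = \frac{y}{4} + y = \frac{5 y}{4}$)
$\left(2 - -57\right) 127 + J{\left(3 \right)} = \left(2 - -57\right) 127 + \frac{5}{4} \cdot 3 = \left(2 + 57\right) 127 + \frac{15}{4} = 59 \cdot 127 + \frac{15}{4} = 7493 + \frac{15}{4} = \frac{29987}{4}$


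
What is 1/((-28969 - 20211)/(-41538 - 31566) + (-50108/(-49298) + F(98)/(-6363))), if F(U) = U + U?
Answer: 136496992572/226362218953 ≈ 0.60300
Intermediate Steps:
F(U) = 2*U
1/((-28969 - 20211)/(-41538 - 31566) + (-50108/(-49298) + F(98)/(-6363))) = 1/((-28969 - 20211)/(-41538 - 31566) + (-50108/(-49298) + (2*98)/(-6363))) = 1/(-49180/(-73104) + (-50108*(-1/49298) + 196*(-1/6363))) = 1/(-49180*(-1/73104) + (25054/24649 - 28/909)) = 1/(12295/18276 + 22083914/22405941) = 1/(226362218953/136496992572) = 136496992572/226362218953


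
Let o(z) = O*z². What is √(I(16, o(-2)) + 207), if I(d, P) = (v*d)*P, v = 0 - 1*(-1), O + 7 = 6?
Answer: √143 ≈ 11.958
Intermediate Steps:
O = -1 (O = -7 + 6 = -1)
v = 1 (v = 0 + 1 = 1)
o(z) = -z²
I(d, P) = P*d (I(d, P) = (1*d)*P = d*P = P*d)
√(I(16, o(-2)) + 207) = √(-1*(-2)²*16 + 207) = √(-1*4*16 + 207) = √(-4*16 + 207) = √(-64 + 207) = √143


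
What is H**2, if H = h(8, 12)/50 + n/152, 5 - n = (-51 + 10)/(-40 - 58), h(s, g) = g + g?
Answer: 36091260529/138681760000 ≈ 0.26025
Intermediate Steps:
h(s, g) = 2*g
n = 449/98 (n = 5 - (-51 + 10)/(-40 - 58) = 5 - (-41)/(-98) = 5 - (-41)*(-1)/98 = 5 - 1*41/98 = 5 - 41/98 = 449/98 ≈ 4.5816)
H = 189977/372400 (H = (2*12)/50 + (449/98)/152 = 24*(1/50) + (449/98)*(1/152) = 12/25 + 449/14896 = 189977/372400 ≈ 0.51014)
H**2 = (189977/372400)**2 = 36091260529/138681760000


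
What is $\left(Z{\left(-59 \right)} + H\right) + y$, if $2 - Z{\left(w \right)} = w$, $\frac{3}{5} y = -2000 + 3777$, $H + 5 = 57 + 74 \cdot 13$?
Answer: $\frac{12110}{3} \approx 4036.7$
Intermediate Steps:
$H = 1014$ ($H = -5 + \left(57 + 74 \cdot 13\right) = -5 + \left(57 + 962\right) = -5 + 1019 = 1014$)
$y = \frac{8885}{3}$ ($y = \frac{5 \left(-2000 + 3777\right)}{3} = \frac{5}{3} \cdot 1777 = \frac{8885}{3} \approx 2961.7$)
$Z{\left(w \right)} = 2 - w$
$\left(Z{\left(-59 \right)} + H\right) + y = \left(\left(2 - -59\right) + 1014\right) + \frac{8885}{3} = \left(\left(2 + 59\right) + 1014\right) + \frac{8885}{3} = \left(61 + 1014\right) + \frac{8885}{3} = 1075 + \frac{8885}{3} = \frac{12110}{3}$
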